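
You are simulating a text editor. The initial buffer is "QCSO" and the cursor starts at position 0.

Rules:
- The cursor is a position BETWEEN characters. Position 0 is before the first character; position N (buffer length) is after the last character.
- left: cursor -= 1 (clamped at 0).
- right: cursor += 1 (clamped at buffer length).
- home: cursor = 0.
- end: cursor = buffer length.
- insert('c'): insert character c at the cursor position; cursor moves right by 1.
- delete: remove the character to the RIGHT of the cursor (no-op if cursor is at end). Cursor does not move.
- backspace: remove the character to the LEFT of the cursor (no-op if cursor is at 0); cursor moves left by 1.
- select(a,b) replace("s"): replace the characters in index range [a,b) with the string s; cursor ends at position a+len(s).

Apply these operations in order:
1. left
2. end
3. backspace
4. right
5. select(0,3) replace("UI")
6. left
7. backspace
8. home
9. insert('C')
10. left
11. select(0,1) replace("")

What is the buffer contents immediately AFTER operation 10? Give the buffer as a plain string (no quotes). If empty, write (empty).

After op 1 (left): buf='QCSO' cursor=0
After op 2 (end): buf='QCSO' cursor=4
After op 3 (backspace): buf='QCS' cursor=3
After op 4 (right): buf='QCS' cursor=3
After op 5 (select(0,3) replace("UI")): buf='UI' cursor=2
After op 6 (left): buf='UI' cursor=1
After op 7 (backspace): buf='I' cursor=0
After op 8 (home): buf='I' cursor=0
After op 9 (insert('C')): buf='CI' cursor=1
After op 10 (left): buf='CI' cursor=0

Answer: CI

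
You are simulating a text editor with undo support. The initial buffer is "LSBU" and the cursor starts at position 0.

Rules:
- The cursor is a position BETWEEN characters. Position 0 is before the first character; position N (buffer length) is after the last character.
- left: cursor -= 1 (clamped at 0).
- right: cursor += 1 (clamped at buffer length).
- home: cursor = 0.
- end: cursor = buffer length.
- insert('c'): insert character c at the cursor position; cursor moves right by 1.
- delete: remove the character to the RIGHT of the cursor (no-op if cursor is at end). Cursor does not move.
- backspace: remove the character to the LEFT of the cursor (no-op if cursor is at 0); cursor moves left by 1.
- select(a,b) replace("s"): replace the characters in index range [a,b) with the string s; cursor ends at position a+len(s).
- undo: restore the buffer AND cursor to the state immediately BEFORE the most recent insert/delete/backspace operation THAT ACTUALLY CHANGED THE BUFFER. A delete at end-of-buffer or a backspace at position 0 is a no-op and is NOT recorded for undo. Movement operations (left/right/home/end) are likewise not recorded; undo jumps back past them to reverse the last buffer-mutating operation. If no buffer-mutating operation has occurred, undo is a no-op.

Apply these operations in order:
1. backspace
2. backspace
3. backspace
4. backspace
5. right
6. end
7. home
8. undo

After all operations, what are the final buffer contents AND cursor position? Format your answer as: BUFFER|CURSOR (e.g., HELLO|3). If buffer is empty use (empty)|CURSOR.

Answer: LSBU|0

Derivation:
After op 1 (backspace): buf='LSBU' cursor=0
After op 2 (backspace): buf='LSBU' cursor=0
After op 3 (backspace): buf='LSBU' cursor=0
After op 4 (backspace): buf='LSBU' cursor=0
After op 5 (right): buf='LSBU' cursor=1
After op 6 (end): buf='LSBU' cursor=4
After op 7 (home): buf='LSBU' cursor=0
After op 8 (undo): buf='LSBU' cursor=0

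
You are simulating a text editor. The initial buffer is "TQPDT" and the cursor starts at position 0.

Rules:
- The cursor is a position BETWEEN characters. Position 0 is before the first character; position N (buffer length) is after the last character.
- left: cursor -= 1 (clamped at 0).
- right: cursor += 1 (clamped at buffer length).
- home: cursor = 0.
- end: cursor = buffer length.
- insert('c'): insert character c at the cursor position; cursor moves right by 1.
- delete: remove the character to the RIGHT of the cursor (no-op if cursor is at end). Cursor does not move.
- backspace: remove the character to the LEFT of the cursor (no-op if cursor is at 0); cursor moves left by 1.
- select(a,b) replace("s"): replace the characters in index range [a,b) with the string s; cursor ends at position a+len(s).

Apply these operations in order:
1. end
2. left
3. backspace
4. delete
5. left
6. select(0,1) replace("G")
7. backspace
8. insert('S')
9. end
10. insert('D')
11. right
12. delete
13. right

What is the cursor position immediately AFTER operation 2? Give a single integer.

Answer: 4

Derivation:
After op 1 (end): buf='TQPDT' cursor=5
After op 2 (left): buf='TQPDT' cursor=4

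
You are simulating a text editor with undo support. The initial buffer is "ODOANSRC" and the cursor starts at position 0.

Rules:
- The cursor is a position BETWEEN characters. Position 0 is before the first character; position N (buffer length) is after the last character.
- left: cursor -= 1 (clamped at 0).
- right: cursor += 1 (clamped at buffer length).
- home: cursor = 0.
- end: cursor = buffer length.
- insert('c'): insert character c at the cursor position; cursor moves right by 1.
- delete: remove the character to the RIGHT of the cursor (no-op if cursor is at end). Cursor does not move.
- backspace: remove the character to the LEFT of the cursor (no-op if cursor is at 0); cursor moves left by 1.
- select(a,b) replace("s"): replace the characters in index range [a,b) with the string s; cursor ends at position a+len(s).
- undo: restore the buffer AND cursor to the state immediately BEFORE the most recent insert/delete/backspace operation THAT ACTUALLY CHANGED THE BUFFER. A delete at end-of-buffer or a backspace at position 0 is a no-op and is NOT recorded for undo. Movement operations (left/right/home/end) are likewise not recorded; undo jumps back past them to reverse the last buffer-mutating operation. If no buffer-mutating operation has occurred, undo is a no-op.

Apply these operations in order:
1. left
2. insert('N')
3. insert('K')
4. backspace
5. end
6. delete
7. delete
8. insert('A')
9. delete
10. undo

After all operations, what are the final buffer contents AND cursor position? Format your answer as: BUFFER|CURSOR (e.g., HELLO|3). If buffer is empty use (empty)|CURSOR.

Answer: NODOANSRC|9

Derivation:
After op 1 (left): buf='ODOANSRC' cursor=0
After op 2 (insert('N')): buf='NODOANSRC' cursor=1
After op 3 (insert('K')): buf='NKODOANSRC' cursor=2
After op 4 (backspace): buf='NODOANSRC' cursor=1
After op 5 (end): buf='NODOANSRC' cursor=9
After op 6 (delete): buf='NODOANSRC' cursor=9
After op 7 (delete): buf='NODOANSRC' cursor=9
After op 8 (insert('A')): buf='NODOANSRCA' cursor=10
After op 9 (delete): buf='NODOANSRCA' cursor=10
After op 10 (undo): buf='NODOANSRC' cursor=9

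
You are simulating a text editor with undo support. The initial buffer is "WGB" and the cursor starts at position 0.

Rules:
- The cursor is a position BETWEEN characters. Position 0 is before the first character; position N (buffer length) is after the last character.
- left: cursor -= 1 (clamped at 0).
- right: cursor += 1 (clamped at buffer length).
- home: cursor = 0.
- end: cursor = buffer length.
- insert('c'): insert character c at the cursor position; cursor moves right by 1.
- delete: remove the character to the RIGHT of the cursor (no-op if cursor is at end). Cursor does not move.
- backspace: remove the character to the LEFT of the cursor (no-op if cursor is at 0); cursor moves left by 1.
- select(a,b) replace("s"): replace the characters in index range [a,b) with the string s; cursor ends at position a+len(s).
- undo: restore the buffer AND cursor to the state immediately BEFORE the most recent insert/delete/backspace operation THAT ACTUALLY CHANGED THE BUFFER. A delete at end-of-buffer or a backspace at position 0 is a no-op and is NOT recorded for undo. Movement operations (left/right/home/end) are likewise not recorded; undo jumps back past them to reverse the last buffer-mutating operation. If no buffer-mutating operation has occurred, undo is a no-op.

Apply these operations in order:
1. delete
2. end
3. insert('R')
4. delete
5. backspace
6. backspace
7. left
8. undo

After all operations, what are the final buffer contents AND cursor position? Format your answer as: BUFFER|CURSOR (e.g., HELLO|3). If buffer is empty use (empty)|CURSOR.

After op 1 (delete): buf='GB' cursor=0
After op 2 (end): buf='GB' cursor=2
After op 3 (insert('R')): buf='GBR' cursor=3
After op 4 (delete): buf='GBR' cursor=3
After op 5 (backspace): buf='GB' cursor=2
After op 6 (backspace): buf='G' cursor=1
After op 7 (left): buf='G' cursor=0
After op 8 (undo): buf='GB' cursor=2

Answer: GB|2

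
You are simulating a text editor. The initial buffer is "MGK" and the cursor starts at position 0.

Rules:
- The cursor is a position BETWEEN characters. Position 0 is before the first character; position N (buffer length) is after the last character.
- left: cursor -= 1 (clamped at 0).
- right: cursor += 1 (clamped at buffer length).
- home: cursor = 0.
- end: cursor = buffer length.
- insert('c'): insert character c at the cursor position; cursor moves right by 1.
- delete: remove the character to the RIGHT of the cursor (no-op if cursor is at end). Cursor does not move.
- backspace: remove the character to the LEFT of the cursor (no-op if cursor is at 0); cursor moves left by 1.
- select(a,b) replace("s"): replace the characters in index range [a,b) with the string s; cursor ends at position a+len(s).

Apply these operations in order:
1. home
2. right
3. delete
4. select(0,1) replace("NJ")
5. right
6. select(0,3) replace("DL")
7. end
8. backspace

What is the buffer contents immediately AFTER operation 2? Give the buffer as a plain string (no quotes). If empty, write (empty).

Answer: MGK

Derivation:
After op 1 (home): buf='MGK' cursor=0
After op 2 (right): buf='MGK' cursor=1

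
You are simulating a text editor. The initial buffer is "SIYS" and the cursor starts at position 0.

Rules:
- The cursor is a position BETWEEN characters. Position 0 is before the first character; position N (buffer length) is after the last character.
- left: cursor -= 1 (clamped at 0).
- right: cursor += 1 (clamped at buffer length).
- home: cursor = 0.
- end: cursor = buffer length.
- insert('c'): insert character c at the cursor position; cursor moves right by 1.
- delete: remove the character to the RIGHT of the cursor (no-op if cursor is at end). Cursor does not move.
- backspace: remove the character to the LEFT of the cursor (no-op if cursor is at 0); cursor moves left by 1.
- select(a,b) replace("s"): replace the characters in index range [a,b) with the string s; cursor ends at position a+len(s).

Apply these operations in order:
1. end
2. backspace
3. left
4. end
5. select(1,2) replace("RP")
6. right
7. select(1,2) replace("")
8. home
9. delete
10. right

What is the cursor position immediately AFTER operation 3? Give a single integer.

After op 1 (end): buf='SIYS' cursor=4
After op 2 (backspace): buf='SIY' cursor=3
After op 3 (left): buf='SIY' cursor=2

Answer: 2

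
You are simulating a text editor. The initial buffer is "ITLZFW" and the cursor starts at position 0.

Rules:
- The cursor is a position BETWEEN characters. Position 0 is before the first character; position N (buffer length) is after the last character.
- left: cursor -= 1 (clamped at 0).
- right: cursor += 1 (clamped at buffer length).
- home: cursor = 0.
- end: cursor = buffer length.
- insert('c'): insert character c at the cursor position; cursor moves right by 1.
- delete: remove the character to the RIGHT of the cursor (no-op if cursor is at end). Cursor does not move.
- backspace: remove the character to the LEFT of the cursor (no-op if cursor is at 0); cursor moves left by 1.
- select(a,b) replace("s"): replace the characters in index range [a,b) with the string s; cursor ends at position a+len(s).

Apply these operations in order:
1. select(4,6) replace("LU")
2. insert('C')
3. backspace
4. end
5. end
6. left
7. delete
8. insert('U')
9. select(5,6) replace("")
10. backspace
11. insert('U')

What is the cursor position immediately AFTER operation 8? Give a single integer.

After op 1 (select(4,6) replace("LU")): buf='ITLZLU' cursor=6
After op 2 (insert('C')): buf='ITLZLUC' cursor=7
After op 3 (backspace): buf='ITLZLU' cursor=6
After op 4 (end): buf='ITLZLU' cursor=6
After op 5 (end): buf='ITLZLU' cursor=6
After op 6 (left): buf='ITLZLU' cursor=5
After op 7 (delete): buf='ITLZL' cursor=5
After op 8 (insert('U')): buf='ITLZLU' cursor=6

Answer: 6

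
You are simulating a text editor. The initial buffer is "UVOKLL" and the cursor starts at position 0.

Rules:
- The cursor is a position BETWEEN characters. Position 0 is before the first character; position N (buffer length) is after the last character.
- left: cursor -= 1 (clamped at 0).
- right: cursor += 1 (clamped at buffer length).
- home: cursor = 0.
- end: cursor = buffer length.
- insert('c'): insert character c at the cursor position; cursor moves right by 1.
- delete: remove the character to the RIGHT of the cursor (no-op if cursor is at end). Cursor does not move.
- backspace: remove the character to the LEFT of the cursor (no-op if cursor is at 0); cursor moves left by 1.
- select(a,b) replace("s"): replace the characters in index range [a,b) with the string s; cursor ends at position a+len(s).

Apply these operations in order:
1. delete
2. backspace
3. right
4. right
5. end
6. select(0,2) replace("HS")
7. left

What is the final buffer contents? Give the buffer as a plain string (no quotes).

After op 1 (delete): buf='VOKLL' cursor=0
After op 2 (backspace): buf='VOKLL' cursor=0
After op 3 (right): buf='VOKLL' cursor=1
After op 4 (right): buf='VOKLL' cursor=2
After op 5 (end): buf='VOKLL' cursor=5
After op 6 (select(0,2) replace("HS")): buf='HSKLL' cursor=2
After op 7 (left): buf='HSKLL' cursor=1

Answer: HSKLL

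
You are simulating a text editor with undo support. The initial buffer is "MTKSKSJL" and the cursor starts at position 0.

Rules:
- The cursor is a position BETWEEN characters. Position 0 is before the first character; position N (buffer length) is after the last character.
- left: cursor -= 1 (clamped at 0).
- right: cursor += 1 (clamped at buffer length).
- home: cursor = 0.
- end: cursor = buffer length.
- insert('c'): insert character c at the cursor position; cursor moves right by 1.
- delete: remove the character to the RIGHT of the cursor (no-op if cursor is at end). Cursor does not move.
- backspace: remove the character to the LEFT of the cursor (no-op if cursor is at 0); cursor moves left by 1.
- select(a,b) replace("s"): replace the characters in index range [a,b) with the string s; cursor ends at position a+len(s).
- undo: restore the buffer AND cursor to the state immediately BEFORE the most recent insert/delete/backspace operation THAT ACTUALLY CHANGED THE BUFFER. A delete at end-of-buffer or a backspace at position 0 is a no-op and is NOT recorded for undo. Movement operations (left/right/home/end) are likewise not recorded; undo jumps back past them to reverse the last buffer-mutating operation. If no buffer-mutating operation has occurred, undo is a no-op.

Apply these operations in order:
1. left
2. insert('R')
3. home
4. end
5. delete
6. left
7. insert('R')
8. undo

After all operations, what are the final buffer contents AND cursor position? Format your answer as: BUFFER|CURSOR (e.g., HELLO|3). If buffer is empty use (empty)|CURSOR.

After op 1 (left): buf='MTKSKSJL' cursor=0
After op 2 (insert('R')): buf='RMTKSKSJL' cursor=1
After op 3 (home): buf='RMTKSKSJL' cursor=0
After op 4 (end): buf='RMTKSKSJL' cursor=9
After op 5 (delete): buf='RMTKSKSJL' cursor=9
After op 6 (left): buf='RMTKSKSJL' cursor=8
After op 7 (insert('R')): buf='RMTKSKSJRL' cursor=9
After op 8 (undo): buf='RMTKSKSJL' cursor=8

Answer: RMTKSKSJL|8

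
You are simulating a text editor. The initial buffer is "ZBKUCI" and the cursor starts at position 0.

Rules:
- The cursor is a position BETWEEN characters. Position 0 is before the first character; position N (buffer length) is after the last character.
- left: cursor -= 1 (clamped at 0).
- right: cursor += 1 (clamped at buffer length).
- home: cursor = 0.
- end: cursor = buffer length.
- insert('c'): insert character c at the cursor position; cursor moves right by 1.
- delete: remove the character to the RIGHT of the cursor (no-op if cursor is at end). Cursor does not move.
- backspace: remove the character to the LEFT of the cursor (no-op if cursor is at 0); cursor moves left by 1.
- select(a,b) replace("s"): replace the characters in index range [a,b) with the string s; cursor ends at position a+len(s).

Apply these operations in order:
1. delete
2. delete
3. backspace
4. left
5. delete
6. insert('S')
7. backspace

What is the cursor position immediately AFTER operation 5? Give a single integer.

After op 1 (delete): buf='BKUCI' cursor=0
After op 2 (delete): buf='KUCI' cursor=0
After op 3 (backspace): buf='KUCI' cursor=0
After op 4 (left): buf='KUCI' cursor=0
After op 5 (delete): buf='UCI' cursor=0

Answer: 0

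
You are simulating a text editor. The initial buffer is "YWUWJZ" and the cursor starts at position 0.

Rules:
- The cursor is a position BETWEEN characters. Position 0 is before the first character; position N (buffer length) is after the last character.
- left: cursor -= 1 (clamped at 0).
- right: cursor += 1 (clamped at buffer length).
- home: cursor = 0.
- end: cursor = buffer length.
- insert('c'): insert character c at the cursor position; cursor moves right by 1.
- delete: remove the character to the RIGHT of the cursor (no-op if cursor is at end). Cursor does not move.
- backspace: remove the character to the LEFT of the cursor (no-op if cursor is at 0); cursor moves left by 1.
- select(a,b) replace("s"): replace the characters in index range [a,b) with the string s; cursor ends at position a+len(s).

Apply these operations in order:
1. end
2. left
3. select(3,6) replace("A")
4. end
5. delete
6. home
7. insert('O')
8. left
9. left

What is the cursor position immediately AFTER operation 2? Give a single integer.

After op 1 (end): buf='YWUWJZ' cursor=6
After op 2 (left): buf='YWUWJZ' cursor=5

Answer: 5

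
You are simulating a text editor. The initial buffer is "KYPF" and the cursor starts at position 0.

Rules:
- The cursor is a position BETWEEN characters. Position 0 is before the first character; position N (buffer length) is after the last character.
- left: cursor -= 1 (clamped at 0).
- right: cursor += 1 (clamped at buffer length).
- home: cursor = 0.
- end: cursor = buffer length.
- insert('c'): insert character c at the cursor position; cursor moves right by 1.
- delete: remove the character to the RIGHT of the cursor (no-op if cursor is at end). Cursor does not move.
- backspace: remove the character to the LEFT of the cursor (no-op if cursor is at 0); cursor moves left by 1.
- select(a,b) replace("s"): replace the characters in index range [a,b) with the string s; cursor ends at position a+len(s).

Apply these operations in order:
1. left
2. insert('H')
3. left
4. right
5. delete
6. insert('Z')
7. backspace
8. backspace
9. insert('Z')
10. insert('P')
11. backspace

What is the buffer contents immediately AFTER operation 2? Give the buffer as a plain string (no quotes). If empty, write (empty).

After op 1 (left): buf='KYPF' cursor=0
After op 2 (insert('H')): buf='HKYPF' cursor=1

Answer: HKYPF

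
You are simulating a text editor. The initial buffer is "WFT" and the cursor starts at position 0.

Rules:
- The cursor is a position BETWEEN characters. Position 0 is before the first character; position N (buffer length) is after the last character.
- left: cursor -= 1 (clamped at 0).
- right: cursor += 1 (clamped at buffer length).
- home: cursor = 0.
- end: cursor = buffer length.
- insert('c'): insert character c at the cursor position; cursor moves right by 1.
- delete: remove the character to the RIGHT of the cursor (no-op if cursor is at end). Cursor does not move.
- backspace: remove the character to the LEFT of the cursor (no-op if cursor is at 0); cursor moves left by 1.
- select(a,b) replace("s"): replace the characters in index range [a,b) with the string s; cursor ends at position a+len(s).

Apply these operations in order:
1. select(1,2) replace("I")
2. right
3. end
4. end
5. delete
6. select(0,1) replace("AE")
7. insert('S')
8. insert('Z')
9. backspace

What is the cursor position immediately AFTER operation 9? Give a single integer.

After op 1 (select(1,2) replace("I")): buf='WIT' cursor=2
After op 2 (right): buf='WIT' cursor=3
After op 3 (end): buf='WIT' cursor=3
After op 4 (end): buf='WIT' cursor=3
After op 5 (delete): buf='WIT' cursor=3
After op 6 (select(0,1) replace("AE")): buf='AEIT' cursor=2
After op 7 (insert('S')): buf='AESIT' cursor=3
After op 8 (insert('Z')): buf='AESZIT' cursor=4
After op 9 (backspace): buf='AESIT' cursor=3

Answer: 3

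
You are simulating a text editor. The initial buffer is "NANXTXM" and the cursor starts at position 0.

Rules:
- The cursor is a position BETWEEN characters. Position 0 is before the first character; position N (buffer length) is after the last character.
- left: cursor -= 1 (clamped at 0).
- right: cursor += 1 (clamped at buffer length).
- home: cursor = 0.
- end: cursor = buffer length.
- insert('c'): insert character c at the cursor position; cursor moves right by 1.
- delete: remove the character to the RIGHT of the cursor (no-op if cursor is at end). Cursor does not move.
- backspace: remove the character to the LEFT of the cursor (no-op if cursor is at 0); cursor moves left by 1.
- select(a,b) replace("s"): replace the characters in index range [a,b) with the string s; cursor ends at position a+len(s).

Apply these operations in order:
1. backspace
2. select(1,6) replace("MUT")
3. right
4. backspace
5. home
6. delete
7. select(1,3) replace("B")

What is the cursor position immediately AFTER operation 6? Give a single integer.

After op 1 (backspace): buf='NANXTXM' cursor=0
After op 2 (select(1,6) replace("MUT")): buf='NMUTM' cursor=4
After op 3 (right): buf='NMUTM' cursor=5
After op 4 (backspace): buf='NMUT' cursor=4
After op 5 (home): buf='NMUT' cursor=0
After op 6 (delete): buf='MUT' cursor=0

Answer: 0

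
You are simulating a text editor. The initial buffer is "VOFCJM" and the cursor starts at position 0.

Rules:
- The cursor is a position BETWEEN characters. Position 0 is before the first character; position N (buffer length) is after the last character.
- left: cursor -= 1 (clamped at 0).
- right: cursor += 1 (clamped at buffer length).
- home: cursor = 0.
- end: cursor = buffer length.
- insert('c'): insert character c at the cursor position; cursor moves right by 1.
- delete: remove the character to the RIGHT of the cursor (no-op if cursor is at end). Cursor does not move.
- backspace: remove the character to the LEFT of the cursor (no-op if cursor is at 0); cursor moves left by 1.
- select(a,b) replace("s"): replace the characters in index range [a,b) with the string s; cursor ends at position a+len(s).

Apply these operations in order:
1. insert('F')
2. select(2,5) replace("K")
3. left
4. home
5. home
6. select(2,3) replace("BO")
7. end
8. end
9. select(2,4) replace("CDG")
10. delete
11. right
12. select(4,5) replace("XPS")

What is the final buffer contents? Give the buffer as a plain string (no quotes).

After op 1 (insert('F')): buf='FVOFCJM' cursor=1
After op 2 (select(2,5) replace("K")): buf='FVKJM' cursor=3
After op 3 (left): buf='FVKJM' cursor=2
After op 4 (home): buf='FVKJM' cursor=0
After op 5 (home): buf='FVKJM' cursor=0
After op 6 (select(2,3) replace("BO")): buf='FVBOJM' cursor=4
After op 7 (end): buf='FVBOJM' cursor=6
After op 8 (end): buf='FVBOJM' cursor=6
After op 9 (select(2,4) replace("CDG")): buf='FVCDGJM' cursor=5
After op 10 (delete): buf='FVCDGM' cursor=5
After op 11 (right): buf='FVCDGM' cursor=6
After op 12 (select(4,5) replace("XPS")): buf='FVCDXPSM' cursor=7

Answer: FVCDXPSM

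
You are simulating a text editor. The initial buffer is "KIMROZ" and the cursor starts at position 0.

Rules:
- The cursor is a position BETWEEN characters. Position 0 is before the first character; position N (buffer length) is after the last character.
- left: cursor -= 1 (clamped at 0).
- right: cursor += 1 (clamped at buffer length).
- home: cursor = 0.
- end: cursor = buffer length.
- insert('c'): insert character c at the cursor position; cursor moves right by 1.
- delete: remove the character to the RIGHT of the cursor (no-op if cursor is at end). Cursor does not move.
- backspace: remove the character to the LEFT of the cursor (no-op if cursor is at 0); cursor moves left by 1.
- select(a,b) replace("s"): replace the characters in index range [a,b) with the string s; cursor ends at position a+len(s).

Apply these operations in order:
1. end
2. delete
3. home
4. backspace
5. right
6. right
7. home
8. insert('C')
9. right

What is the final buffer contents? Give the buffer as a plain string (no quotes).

Answer: CKIMROZ

Derivation:
After op 1 (end): buf='KIMROZ' cursor=6
After op 2 (delete): buf='KIMROZ' cursor=6
After op 3 (home): buf='KIMROZ' cursor=0
After op 4 (backspace): buf='KIMROZ' cursor=0
After op 5 (right): buf='KIMROZ' cursor=1
After op 6 (right): buf='KIMROZ' cursor=2
After op 7 (home): buf='KIMROZ' cursor=0
After op 8 (insert('C')): buf='CKIMROZ' cursor=1
After op 9 (right): buf='CKIMROZ' cursor=2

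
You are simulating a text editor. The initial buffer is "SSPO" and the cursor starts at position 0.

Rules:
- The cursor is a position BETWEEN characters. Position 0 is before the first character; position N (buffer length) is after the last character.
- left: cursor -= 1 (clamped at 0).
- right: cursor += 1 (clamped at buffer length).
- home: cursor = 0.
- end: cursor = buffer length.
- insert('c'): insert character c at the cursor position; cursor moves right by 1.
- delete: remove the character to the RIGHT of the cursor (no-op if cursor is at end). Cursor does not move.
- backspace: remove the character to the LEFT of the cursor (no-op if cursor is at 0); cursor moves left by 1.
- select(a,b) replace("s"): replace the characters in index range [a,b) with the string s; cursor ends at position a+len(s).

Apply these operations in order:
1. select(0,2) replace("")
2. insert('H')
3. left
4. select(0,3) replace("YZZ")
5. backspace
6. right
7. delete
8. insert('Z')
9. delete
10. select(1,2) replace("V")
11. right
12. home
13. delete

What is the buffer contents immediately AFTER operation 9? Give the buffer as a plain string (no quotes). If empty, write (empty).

Answer: YZZ

Derivation:
After op 1 (select(0,2) replace("")): buf='PO' cursor=0
After op 2 (insert('H')): buf='HPO' cursor=1
After op 3 (left): buf='HPO' cursor=0
After op 4 (select(0,3) replace("YZZ")): buf='YZZ' cursor=3
After op 5 (backspace): buf='YZ' cursor=2
After op 6 (right): buf='YZ' cursor=2
After op 7 (delete): buf='YZ' cursor=2
After op 8 (insert('Z')): buf='YZZ' cursor=3
After op 9 (delete): buf='YZZ' cursor=3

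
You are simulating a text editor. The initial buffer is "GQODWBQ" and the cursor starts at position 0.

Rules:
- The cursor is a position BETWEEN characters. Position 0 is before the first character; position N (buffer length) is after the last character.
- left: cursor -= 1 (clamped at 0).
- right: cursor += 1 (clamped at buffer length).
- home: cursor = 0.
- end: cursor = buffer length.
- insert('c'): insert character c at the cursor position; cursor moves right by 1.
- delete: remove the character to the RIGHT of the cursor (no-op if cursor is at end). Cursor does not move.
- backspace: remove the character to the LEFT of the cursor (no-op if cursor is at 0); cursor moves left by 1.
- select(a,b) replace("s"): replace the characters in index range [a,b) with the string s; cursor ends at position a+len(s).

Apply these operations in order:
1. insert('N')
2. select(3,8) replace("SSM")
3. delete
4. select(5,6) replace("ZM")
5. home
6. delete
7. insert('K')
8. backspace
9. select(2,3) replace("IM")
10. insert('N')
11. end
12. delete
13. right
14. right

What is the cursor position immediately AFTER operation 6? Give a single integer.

After op 1 (insert('N')): buf='NGQODWBQ' cursor=1
After op 2 (select(3,8) replace("SSM")): buf='NGQSSM' cursor=6
After op 3 (delete): buf='NGQSSM' cursor=6
After op 4 (select(5,6) replace("ZM")): buf='NGQSSZM' cursor=7
After op 5 (home): buf='NGQSSZM' cursor=0
After op 6 (delete): buf='GQSSZM' cursor=0

Answer: 0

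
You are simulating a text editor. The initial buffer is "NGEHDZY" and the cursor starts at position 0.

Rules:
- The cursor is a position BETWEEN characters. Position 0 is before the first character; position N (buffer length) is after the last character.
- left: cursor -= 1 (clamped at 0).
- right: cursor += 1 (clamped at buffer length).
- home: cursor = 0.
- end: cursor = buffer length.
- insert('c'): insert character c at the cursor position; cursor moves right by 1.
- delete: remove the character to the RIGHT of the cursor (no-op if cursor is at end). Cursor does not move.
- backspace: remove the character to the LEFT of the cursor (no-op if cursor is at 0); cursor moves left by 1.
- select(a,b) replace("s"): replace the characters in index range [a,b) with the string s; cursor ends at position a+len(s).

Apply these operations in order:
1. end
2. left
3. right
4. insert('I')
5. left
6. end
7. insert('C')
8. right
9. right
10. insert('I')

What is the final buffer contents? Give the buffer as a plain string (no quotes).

After op 1 (end): buf='NGEHDZY' cursor=7
After op 2 (left): buf='NGEHDZY' cursor=6
After op 3 (right): buf='NGEHDZY' cursor=7
After op 4 (insert('I')): buf='NGEHDZYI' cursor=8
After op 5 (left): buf='NGEHDZYI' cursor=7
After op 6 (end): buf='NGEHDZYI' cursor=8
After op 7 (insert('C')): buf='NGEHDZYIC' cursor=9
After op 8 (right): buf='NGEHDZYIC' cursor=9
After op 9 (right): buf='NGEHDZYIC' cursor=9
After op 10 (insert('I')): buf='NGEHDZYICI' cursor=10

Answer: NGEHDZYICI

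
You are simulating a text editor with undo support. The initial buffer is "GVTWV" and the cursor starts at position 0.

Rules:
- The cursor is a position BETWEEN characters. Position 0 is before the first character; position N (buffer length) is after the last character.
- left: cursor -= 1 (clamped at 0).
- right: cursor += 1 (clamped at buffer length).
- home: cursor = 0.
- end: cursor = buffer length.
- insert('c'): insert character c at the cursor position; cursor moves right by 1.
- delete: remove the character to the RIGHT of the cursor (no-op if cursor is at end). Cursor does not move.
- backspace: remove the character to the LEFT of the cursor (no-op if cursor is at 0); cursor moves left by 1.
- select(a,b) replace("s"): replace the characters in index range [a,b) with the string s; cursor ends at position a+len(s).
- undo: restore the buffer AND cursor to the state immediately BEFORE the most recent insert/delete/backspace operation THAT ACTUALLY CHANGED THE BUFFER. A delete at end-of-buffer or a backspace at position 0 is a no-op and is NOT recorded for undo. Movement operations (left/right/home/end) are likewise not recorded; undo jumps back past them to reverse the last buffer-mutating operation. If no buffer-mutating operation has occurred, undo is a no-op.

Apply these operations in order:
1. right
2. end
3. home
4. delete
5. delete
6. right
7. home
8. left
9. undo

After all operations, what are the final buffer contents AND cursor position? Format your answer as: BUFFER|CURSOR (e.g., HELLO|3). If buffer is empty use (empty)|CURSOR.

Answer: VTWV|0

Derivation:
After op 1 (right): buf='GVTWV' cursor=1
After op 2 (end): buf='GVTWV' cursor=5
After op 3 (home): buf='GVTWV' cursor=0
After op 4 (delete): buf='VTWV' cursor=0
After op 5 (delete): buf='TWV' cursor=0
After op 6 (right): buf='TWV' cursor=1
After op 7 (home): buf='TWV' cursor=0
After op 8 (left): buf='TWV' cursor=0
After op 9 (undo): buf='VTWV' cursor=0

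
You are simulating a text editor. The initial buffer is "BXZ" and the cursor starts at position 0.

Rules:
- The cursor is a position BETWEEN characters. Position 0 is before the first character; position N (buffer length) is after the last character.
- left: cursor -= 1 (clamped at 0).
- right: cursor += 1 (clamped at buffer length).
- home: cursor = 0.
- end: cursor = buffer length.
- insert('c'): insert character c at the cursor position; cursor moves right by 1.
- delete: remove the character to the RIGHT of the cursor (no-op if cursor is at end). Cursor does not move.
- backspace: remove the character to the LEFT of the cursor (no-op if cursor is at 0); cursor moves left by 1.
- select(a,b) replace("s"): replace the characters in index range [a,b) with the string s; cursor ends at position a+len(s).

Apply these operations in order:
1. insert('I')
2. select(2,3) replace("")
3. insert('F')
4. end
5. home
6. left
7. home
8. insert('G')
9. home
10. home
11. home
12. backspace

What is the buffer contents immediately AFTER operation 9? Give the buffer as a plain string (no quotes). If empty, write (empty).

After op 1 (insert('I')): buf='IBXZ' cursor=1
After op 2 (select(2,3) replace("")): buf='IBZ' cursor=2
After op 3 (insert('F')): buf='IBFZ' cursor=3
After op 4 (end): buf='IBFZ' cursor=4
After op 5 (home): buf='IBFZ' cursor=0
After op 6 (left): buf='IBFZ' cursor=0
After op 7 (home): buf='IBFZ' cursor=0
After op 8 (insert('G')): buf='GIBFZ' cursor=1
After op 9 (home): buf='GIBFZ' cursor=0

Answer: GIBFZ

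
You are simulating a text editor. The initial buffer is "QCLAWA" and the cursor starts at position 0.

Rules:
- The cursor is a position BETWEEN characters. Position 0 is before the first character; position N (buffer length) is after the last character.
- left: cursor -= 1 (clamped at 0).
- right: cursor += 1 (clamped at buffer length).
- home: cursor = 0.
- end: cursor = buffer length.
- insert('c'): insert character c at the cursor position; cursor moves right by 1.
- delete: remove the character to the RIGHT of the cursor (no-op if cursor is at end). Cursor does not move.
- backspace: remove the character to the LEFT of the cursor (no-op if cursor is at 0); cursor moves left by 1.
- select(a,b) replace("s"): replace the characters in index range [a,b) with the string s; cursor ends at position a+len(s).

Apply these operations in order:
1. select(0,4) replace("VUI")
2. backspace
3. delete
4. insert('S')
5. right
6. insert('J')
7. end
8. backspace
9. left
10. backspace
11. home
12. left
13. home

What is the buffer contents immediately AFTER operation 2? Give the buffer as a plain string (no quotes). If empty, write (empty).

Answer: VUWA

Derivation:
After op 1 (select(0,4) replace("VUI")): buf='VUIWA' cursor=3
After op 2 (backspace): buf='VUWA' cursor=2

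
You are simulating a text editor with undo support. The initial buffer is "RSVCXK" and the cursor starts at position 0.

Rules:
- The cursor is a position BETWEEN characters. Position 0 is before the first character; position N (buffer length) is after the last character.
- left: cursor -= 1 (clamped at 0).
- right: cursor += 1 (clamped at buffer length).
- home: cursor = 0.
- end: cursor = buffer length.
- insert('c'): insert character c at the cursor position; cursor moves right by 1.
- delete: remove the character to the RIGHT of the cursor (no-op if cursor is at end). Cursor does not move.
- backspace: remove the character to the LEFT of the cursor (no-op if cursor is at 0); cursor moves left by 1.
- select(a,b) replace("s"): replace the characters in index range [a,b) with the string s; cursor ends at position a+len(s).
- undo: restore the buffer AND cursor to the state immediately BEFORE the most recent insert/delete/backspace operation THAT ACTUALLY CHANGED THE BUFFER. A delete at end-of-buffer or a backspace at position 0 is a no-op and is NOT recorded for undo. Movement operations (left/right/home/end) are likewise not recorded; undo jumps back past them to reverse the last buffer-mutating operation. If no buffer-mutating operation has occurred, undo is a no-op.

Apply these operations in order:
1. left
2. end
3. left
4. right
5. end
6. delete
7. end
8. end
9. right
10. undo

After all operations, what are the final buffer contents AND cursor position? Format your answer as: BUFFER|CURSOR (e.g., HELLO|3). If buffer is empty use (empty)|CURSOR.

After op 1 (left): buf='RSVCXK' cursor=0
After op 2 (end): buf='RSVCXK' cursor=6
After op 3 (left): buf='RSVCXK' cursor=5
After op 4 (right): buf='RSVCXK' cursor=6
After op 5 (end): buf='RSVCXK' cursor=6
After op 6 (delete): buf='RSVCXK' cursor=6
After op 7 (end): buf='RSVCXK' cursor=6
After op 8 (end): buf='RSVCXK' cursor=6
After op 9 (right): buf='RSVCXK' cursor=6
After op 10 (undo): buf='RSVCXK' cursor=6

Answer: RSVCXK|6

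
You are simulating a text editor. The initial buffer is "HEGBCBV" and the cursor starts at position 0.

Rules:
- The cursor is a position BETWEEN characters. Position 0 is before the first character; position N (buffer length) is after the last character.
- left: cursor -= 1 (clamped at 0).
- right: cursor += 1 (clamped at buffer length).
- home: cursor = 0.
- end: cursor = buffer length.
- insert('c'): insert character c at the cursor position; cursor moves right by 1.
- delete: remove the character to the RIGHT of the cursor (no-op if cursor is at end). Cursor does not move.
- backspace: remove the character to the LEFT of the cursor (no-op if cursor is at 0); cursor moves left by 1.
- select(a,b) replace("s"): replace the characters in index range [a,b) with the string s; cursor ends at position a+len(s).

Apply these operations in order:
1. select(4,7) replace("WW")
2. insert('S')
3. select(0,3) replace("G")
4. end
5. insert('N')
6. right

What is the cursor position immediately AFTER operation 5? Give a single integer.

After op 1 (select(4,7) replace("WW")): buf='HEGBWW' cursor=6
After op 2 (insert('S')): buf='HEGBWWS' cursor=7
After op 3 (select(0,3) replace("G")): buf='GBWWS' cursor=1
After op 4 (end): buf='GBWWS' cursor=5
After op 5 (insert('N')): buf='GBWWSN' cursor=6

Answer: 6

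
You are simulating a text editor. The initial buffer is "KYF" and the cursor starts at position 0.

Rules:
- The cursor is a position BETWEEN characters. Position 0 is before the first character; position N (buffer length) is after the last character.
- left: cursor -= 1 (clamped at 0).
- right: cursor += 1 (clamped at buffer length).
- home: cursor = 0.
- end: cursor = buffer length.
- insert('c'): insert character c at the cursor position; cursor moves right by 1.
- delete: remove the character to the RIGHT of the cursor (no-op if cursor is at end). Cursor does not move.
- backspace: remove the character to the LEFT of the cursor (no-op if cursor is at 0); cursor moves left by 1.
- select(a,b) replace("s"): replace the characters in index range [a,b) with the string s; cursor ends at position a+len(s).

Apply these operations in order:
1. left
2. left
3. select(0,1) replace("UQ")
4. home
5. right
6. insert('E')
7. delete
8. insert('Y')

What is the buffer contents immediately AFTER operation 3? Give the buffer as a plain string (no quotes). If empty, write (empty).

Answer: UQYF

Derivation:
After op 1 (left): buf='KYF' cursor=0
After op 2 (left): buf='KYF' cursor=0
After op 3 (select(0,1) replace("UQ")): buf='UQYF' cursor=2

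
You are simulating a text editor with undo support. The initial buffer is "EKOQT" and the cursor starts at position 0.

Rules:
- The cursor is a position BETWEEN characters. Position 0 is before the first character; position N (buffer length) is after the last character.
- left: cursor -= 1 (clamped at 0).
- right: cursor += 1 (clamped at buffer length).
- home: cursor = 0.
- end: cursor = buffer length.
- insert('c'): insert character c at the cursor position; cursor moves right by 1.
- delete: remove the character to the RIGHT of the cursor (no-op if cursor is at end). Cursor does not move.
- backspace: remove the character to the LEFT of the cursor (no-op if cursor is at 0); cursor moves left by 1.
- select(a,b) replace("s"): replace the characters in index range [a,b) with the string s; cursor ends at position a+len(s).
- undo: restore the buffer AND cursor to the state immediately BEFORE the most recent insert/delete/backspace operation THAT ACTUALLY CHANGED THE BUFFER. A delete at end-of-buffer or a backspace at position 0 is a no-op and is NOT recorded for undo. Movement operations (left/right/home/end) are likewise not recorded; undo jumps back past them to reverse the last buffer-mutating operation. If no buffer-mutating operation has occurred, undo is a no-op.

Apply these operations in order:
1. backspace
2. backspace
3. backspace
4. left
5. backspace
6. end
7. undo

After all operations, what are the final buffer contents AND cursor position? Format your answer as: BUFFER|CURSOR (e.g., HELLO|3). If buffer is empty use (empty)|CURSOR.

Answer: EKOQT|5

Derivation:
After op 1 (backspace): buf='EKOQT' cursor=0
After op 2 (backspace): buf='EKOQT' cursor=0
After op 3 (backspace): buf='EKOQT' cursor=0
After op 4 (left): buf='EKOQT' cursor=0
After op 5 (backspace): buf='EKOQT' cursor=0
After op 6 (end): buf='EKOQT' cursor=5
After op 7 (undo): buf='EKOQT' cursor=5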